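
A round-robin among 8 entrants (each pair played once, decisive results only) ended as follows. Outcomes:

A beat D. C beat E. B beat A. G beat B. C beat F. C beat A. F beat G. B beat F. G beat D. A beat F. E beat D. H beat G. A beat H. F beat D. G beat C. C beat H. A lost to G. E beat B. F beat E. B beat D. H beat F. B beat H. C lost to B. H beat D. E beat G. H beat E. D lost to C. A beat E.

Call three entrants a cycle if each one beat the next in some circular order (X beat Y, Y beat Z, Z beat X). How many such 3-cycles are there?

12

Win totals: A 4, B 5, C 5, D 0, E 3, F 3, G 4, H 4.
An entrant with w wins dominates both others in C(w,2) triples; summing gives 6 + 10 + 10 + 0 + 3 + 3 + 6 + 6 = 44 transitive triples.
Total triples C(8,3) = 56, so cyclic triples = 56 − 44 = 12.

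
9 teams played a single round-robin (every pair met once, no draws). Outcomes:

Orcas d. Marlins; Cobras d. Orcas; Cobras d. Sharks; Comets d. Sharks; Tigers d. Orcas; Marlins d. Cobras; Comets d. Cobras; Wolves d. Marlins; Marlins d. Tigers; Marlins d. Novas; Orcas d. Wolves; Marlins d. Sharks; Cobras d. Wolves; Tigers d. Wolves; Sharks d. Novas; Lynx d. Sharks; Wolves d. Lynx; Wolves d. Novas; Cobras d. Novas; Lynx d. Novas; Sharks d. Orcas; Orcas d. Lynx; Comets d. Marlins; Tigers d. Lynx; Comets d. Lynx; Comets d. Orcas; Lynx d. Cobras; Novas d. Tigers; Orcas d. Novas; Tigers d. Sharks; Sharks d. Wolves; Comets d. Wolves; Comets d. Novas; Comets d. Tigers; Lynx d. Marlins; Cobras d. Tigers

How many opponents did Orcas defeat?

Orcas' results: beat Marlins, Novas, Wolves, Lynx; lost to Tigers, Cobras, Sharks, Comets.
That is 4 wins.

4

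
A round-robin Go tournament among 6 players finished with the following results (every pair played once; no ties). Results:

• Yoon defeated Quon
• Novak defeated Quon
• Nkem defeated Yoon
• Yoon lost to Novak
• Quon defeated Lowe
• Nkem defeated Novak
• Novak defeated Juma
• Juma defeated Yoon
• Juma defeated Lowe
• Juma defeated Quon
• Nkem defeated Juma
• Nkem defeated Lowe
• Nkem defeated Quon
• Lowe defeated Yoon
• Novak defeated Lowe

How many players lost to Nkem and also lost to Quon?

1

Nkem beat: Lowe, Novak, Yoon, Juma, Quon.
Quon beat: Lowe.
Both beat: Lowe — 1.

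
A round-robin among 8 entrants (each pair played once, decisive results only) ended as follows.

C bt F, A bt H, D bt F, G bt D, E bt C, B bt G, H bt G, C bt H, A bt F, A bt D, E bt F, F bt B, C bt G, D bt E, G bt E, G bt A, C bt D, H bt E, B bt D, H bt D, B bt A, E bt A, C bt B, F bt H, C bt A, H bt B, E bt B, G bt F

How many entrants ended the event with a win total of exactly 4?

3

Win totals: A 3, B 3, C 6, D 2, E 4, F 2, G 4, H 4.
Exactly 4: E, G, H — 3 entrants.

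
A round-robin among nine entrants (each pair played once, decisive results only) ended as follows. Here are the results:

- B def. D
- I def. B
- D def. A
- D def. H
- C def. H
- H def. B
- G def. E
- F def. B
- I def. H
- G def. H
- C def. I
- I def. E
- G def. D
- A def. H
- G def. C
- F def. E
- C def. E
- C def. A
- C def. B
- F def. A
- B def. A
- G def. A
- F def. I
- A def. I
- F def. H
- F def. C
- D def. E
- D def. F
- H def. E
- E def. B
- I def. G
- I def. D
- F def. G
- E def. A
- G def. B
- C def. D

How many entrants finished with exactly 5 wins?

Win totals: A 2, B 2, C 6, D 4, E 2, F 7, G 6, H 2, I 5.
Exactly 5: I — 1 entrant.

1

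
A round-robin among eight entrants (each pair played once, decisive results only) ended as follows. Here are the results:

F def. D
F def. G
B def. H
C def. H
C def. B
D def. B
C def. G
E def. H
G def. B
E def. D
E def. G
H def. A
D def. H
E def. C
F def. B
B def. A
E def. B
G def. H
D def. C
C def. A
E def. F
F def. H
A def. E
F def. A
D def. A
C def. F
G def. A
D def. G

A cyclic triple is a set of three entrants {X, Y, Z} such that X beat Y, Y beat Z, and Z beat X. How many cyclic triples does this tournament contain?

7

Win totals: A 1, B 2, C 5, D 5, E 6, F 5, G 3, H 1.
An entrant with w wins dominates both others in C(w,2) triples; summing gives 0 + 1 + 10 + 10 + 15 + 10 + 3 + 0 = 49 transitive triples.
Total triples C(8,3) = 56, so cyclic triples = 56 − 49 = 7.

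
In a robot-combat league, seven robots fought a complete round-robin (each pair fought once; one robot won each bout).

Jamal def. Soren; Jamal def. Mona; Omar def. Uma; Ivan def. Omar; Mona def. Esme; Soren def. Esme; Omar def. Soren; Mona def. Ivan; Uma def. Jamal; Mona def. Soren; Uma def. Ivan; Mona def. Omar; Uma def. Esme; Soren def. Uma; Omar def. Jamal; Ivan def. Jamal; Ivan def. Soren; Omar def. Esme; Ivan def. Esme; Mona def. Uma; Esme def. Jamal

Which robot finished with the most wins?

Win totals: Mona 5, Omar 4, Soren 2, Uma 3, Ivan 4, Esme 1, Jamal 2.
Mona leads with 5 wins (next highest: 4).

Mona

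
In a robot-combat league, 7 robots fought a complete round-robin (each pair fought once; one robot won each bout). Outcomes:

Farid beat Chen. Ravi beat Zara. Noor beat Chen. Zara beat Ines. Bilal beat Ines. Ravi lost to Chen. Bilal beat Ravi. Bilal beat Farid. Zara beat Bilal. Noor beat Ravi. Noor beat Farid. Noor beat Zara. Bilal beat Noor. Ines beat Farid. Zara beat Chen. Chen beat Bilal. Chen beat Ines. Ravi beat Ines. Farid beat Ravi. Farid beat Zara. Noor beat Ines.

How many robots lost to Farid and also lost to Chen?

1

Farid beat: Ravi, Chen, Zara.
Chen beat: Ravi, Bilal, Ines.
Both beat: Ravi — 1.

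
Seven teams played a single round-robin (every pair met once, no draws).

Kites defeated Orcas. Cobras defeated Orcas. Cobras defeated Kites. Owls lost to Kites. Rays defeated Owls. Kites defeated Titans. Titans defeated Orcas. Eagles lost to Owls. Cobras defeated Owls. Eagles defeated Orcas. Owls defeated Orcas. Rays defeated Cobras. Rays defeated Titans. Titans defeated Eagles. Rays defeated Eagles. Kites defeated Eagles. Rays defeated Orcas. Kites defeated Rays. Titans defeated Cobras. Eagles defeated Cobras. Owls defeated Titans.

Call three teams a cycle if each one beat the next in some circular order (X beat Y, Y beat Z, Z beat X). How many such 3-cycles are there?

5

Win totals: Orcas 0, Rays 5, Kites 5, Eagles 2, Titans 3, Cobras 3, Owls 3.
A team with w wins dominates both others in C(w,2) triples; summing gives 0 + 10 + 10 + 1 + 3 + 3 + 3 = 30 transitive triples.
Total triples C(7,3) = 35, so cyclic triples = 35 − 30 = 5.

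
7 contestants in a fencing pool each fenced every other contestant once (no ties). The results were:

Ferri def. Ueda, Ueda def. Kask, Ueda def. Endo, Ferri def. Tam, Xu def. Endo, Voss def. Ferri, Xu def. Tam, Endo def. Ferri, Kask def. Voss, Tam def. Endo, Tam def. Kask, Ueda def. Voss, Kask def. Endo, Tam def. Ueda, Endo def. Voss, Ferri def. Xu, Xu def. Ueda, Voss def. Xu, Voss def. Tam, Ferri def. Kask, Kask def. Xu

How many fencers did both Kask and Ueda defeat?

Kask beat: Endo, Voss, Xu.
Ueda beat: Kask, Endo, Voss.
Both beat: Endo, Voss — 2.

2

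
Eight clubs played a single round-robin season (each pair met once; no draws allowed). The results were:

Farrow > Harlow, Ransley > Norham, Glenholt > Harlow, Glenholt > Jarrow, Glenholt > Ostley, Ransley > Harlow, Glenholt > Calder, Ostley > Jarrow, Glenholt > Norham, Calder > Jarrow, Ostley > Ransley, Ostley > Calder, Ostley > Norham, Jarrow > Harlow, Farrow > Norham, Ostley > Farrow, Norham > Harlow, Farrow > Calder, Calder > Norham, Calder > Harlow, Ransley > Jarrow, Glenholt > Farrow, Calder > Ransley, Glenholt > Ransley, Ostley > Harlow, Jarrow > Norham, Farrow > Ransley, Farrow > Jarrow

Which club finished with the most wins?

Glenholt

Win totals: Glenholt 7, Ostley 6, Ransley 3, Farrow 5, Calder 4, Harlow 0, Norham 1, Jarrow 2.
Glenholt leads with 7 wins (next highest: 6).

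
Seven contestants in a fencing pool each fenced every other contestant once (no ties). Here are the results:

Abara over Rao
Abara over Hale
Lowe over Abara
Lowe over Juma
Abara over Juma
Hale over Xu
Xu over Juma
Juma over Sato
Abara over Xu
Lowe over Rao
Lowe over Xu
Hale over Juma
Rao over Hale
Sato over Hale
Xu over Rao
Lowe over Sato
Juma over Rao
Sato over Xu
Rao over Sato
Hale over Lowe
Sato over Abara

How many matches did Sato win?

3

Sato's results: beat Hale, Abara, Xu; lost to Rao, Lowe, Juma.
That is 3 wins.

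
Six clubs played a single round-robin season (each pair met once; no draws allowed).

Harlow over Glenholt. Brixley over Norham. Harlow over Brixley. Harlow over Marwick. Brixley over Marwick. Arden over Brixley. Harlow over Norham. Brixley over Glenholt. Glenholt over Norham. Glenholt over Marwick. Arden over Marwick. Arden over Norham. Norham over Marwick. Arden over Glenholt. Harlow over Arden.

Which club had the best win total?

Harlow

Win totals: Brixley 3, Harlow 5, Arden 4, Marwick 0, Glenholt 2, Norham 1.
Harlow leads with 5 wins (next highest: 4).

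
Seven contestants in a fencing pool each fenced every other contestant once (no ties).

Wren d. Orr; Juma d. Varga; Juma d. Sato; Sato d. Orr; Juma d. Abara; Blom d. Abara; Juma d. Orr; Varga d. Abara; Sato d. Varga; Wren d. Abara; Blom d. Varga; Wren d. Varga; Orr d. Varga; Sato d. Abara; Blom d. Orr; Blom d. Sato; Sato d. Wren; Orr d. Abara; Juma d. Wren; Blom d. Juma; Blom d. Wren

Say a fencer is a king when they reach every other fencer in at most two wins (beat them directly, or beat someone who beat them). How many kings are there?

1

Wren cannot reach Juma, Sato, Blom in two steps.
Orr cannot reach Wren, Juma, Sato, Blom in two steps.
Juma cannot reach Blom in two steps.
Varga cannot reach Wren, Orr, Juma, Sato, Blom in two steps.
Abara cannot reach Wren, Orr, Juma, Varga, Sato, Blom in two steps.
Sato cannot reach Juma, Blom in two steps.
Blom reaches everyone (king).
Kings: Blom — 1.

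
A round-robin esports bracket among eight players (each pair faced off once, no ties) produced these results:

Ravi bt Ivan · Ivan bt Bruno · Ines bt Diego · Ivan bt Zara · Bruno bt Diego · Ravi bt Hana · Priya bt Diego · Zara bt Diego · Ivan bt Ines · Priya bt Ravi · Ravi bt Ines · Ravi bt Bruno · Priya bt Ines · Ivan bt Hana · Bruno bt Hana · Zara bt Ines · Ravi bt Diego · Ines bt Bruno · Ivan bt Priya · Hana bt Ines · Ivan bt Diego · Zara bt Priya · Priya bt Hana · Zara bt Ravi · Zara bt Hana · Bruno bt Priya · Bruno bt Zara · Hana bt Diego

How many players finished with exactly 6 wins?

1

Win totals: Diego 0, Bruno 4, Ravi 5, Hana 2, Zara 5, Ivan 6, Ines 2, Priya 4.
Exactly 6: Ivan — 1 player.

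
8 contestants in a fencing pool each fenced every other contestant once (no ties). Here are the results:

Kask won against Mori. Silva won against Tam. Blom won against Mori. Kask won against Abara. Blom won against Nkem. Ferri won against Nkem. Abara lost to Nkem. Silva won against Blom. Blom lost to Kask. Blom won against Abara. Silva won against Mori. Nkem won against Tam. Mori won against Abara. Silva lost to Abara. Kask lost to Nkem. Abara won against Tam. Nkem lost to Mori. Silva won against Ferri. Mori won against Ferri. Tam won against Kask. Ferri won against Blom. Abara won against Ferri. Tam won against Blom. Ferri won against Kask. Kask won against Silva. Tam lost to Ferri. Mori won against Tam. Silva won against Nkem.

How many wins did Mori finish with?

Mori's results: beat Ferri, Nkem, Abara, Tam; lost to Blom, Kask, Silva.
That is 4 wins.

4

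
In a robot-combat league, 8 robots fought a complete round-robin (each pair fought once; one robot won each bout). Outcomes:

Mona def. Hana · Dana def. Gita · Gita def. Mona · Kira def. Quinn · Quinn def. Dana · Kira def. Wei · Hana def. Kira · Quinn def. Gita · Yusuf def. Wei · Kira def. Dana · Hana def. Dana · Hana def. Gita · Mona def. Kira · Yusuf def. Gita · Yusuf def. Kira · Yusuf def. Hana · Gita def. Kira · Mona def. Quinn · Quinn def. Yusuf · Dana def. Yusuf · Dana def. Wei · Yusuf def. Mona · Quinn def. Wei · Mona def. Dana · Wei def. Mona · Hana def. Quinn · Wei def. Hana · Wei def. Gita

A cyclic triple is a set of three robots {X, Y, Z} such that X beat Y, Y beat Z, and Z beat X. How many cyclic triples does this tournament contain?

Win totals: Mona 4, Wei 3, Kira 3, Quinn 4, Gita 2, Hana 4, Yusuf 5, Dana 3.
A robot with w wins dominates both others in C(w,2) triples; summing gives 6 + 3 + 3 + 6 + 1 + 6 + 10 + 3 = 38 transitive triples.
Total triples C(8,3) = 56, so cyclic triples = 56 − 38 = 18.

18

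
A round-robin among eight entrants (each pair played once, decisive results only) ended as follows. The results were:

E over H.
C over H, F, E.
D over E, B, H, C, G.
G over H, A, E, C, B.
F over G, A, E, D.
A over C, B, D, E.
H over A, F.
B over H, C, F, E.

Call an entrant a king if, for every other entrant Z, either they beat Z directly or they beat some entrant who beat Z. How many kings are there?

A reaches everyone (king).
B reaches everyone (king).
C cannot reach B in two steps.
D reaches everyone (king).
E cannot reach B, C, D, G in two steps.
F reaches everyone (king).
G reaches everyone (king).
H reaches everyone (king).
Kings: A, B, D, F, G, H — 6.

6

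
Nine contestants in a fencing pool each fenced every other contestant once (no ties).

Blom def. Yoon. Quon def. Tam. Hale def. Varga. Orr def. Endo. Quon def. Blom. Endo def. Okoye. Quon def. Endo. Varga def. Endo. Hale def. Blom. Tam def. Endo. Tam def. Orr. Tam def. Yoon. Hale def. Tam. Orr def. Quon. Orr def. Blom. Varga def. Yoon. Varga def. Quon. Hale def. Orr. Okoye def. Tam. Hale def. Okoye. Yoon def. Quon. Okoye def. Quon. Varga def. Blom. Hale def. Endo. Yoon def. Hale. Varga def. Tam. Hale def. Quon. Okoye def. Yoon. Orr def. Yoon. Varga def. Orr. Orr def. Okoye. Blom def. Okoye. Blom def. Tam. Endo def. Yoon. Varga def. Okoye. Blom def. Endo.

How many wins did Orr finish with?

5

Orr's results: beat Quon, Yoon, Okoye, Endo, Blom; lost to Hale, Tam, Varga.
That is 5 wins.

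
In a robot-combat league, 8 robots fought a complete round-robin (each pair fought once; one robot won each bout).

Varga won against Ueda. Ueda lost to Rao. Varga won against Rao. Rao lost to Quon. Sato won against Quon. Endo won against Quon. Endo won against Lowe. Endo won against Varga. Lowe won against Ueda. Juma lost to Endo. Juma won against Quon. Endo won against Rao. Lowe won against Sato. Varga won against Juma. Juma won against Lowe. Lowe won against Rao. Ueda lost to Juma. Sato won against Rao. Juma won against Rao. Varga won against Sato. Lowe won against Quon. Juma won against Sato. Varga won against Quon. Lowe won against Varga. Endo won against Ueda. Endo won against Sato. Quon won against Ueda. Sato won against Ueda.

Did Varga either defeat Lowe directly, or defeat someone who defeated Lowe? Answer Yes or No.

Yes

Varga did not beat Lowe directly.
Varga beat Juma, Quon, Rao, Sato, Ueda. Of those, Juma beat Lowe.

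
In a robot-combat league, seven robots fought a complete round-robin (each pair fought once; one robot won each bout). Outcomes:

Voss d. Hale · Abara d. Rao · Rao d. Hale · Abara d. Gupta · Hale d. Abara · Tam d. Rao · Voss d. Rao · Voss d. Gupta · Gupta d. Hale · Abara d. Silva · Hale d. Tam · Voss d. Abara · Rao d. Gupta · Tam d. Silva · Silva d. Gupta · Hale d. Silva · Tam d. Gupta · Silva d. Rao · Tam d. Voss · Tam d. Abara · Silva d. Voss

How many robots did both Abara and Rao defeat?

Abara beat: Silva, Gupta, Rao.
Rao beat: Gupta, Hale.
Both beat: Gupta — 1.

1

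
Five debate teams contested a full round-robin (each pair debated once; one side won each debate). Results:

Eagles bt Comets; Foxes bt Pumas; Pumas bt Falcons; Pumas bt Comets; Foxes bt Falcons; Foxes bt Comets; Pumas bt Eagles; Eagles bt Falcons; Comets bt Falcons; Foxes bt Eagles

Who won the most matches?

Win totals: Eagles 2, Foxes 4, Pumas 3, Comets 1, Falcons 0.
Foxes leads with 4 wins (next highest: 3).

Foxes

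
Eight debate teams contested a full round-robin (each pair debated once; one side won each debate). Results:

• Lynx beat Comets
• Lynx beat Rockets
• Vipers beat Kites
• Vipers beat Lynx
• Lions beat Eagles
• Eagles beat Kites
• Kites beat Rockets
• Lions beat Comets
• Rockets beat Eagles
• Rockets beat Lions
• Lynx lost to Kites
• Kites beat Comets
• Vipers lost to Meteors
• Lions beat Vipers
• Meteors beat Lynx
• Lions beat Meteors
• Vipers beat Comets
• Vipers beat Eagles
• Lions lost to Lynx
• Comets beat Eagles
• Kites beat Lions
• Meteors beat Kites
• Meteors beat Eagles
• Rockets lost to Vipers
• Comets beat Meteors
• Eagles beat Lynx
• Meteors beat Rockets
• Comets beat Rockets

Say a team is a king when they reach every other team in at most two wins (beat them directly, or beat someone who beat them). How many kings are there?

6

Lions reaches everyone (king).
Kites reaches everyone (king).
Eagles cannot reach Meteors, Vipers in two steps.
Rockets reaches everyone (king).
Comets reaches everyone (king).
Meteors reaches everyone (king).
Lynx cannot reach Kites in two steps.
Vipers reaches everyone (king).
Kings: Lions, Kites, Rockets, Comets, Meteors, Vipers — 6.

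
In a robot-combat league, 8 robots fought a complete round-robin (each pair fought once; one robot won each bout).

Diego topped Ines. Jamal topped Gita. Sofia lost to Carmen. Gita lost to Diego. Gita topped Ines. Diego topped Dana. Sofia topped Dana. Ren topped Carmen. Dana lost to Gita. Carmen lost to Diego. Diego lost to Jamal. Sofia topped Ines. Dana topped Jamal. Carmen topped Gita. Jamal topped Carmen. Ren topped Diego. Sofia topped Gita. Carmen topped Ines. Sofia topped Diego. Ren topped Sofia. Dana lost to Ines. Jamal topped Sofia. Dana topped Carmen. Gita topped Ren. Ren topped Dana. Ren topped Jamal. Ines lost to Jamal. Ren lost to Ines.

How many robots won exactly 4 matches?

2

Win totals: Dana 2, Ren 5, Carmen 3, Jamal 5, Sofia 4, Ines 2, Gita 3, Diego 4.
Exactly 4: Sofia, Diego — 2 robots.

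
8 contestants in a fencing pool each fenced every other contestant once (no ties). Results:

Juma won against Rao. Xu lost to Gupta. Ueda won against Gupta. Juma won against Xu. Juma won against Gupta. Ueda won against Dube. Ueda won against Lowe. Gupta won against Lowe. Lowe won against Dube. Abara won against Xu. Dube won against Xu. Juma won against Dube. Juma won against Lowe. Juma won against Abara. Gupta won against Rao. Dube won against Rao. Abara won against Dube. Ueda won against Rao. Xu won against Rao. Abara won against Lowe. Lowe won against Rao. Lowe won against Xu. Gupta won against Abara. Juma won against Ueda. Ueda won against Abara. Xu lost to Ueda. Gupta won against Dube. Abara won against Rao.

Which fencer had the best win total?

Juma

Win totals: Lowe 3, Gupta 5, Dube 2, Abara 4, Juma 7, Ueda 6, Xu 1, Rao 0.
Juma leads with 7 wins (next highest: 6).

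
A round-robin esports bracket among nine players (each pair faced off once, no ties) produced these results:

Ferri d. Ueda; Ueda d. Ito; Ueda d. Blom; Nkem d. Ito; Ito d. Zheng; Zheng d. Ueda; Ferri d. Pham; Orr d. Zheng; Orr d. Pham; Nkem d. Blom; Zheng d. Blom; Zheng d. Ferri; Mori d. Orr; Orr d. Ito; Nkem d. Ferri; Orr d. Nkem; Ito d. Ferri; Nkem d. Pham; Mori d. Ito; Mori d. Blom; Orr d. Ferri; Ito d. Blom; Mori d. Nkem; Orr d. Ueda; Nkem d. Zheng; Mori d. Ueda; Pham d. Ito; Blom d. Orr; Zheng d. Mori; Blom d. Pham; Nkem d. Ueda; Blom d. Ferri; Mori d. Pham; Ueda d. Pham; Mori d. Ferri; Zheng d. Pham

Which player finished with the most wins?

Win totals: Orr 6, Nkem 6, Pham 1, Blom 3, Ueda 3, Zheng 5, Ito 3, Mori 7, Ferri 2.
Mori leads with 7 wins (next highest: 6).

Mori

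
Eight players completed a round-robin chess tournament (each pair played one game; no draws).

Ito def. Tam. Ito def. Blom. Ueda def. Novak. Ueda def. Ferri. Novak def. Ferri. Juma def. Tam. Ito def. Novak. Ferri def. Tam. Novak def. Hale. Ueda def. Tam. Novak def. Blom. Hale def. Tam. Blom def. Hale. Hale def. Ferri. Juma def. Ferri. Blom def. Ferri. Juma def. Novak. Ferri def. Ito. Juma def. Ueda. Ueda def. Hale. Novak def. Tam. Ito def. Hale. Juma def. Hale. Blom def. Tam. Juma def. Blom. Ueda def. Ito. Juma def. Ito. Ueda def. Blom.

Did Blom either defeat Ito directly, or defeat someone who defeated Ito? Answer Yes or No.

Blom did not beat Ito directly.
Blom beat Tam, Ferri, Hale. Of those, Ferri beat Ito.

Yes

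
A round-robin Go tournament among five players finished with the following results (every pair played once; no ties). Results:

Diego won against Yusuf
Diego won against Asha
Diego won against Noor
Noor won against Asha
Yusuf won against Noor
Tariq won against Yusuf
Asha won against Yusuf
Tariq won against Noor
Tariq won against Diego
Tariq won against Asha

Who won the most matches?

Tariq

Win totals: Diego 3, Asha 1, Tariq 4, Noor 1, Yusuf 1.
Tariq leads with 4 wins (next highest: 3).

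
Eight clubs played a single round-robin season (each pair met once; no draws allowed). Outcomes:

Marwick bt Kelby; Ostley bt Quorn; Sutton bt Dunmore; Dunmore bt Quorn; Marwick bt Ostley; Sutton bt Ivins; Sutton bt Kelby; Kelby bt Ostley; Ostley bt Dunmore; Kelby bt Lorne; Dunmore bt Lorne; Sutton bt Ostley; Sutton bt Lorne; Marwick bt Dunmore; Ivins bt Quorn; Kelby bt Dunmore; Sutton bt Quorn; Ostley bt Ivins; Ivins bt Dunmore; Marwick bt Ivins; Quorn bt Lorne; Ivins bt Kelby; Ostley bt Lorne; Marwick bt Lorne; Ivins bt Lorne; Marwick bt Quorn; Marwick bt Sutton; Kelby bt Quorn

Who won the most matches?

Marwick

Win totals: Sutton 6, Ivins 4, Quorn 1, Kelby 4, Marwick 7, Ostley 4, Dunmore 2, Lorne 0.
Marwick leads with 7 wins (next highest: 6).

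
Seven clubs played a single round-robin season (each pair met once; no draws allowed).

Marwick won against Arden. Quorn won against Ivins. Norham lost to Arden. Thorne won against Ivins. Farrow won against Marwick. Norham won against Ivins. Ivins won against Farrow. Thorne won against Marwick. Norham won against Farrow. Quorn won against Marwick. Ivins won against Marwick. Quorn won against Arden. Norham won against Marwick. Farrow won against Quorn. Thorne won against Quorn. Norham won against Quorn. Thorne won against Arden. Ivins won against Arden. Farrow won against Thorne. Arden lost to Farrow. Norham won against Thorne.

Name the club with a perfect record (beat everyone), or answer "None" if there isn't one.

Highest win total is Norham with 5 (out of 6 possible).
Norham lost to Arden, so no club went undefeated.

None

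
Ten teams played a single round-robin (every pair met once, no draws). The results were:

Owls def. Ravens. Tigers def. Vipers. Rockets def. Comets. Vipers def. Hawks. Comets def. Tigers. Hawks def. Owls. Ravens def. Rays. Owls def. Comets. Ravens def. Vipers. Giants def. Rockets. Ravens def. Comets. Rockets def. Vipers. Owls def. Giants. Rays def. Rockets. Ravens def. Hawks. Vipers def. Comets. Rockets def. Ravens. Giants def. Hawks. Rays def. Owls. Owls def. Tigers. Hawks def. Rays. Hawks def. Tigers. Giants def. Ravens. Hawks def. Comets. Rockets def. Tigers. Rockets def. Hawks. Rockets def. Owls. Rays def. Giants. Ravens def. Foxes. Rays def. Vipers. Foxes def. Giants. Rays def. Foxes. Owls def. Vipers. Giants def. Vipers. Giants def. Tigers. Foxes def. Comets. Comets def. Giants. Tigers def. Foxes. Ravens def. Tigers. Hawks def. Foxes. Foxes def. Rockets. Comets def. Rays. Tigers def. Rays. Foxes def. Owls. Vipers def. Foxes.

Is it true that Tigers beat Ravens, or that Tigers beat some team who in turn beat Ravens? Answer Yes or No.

Tigers did not beat Ravens directly.
Tigers beat Vipers, Foxes, Rays, but each of them lost to Ravens. No two-step path.

No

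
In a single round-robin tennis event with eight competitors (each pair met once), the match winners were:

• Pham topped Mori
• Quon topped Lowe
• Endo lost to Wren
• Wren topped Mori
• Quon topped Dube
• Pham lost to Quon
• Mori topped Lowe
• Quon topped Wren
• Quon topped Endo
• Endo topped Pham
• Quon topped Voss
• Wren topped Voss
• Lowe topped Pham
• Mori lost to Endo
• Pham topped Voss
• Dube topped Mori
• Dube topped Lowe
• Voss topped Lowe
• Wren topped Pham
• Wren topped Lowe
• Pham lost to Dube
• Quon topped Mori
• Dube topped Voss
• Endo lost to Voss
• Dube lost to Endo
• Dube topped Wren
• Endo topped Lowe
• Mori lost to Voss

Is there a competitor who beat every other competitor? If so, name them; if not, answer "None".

Quon has 7 wins out of 7 opponents — a perfect record.

Quon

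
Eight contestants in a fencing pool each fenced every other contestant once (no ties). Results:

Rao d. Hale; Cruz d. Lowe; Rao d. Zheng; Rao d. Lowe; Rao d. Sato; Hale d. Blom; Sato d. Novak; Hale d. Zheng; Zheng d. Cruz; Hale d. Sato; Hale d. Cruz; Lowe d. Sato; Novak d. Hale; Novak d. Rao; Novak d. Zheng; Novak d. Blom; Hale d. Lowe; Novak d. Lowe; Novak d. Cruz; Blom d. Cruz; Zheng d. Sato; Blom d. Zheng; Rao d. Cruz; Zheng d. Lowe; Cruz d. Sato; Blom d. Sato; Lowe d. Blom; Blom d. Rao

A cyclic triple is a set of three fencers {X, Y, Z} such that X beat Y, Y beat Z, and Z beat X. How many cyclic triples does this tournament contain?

10

Win totals: Zheng 3, Cruz 2, Novak 6, Rao 5, Blom 4, Sato 1, Hale 5, Lowe 2.
A fencer with w wins dominates both others in C(w,2) triples; summing gives 3 + 1 + 15 + 10 + 6 + 0 + 10 + 1 = 46 transitive triples.
Total triples C(8,3) = 56, so cyclic triples = 56 − 46 = 10.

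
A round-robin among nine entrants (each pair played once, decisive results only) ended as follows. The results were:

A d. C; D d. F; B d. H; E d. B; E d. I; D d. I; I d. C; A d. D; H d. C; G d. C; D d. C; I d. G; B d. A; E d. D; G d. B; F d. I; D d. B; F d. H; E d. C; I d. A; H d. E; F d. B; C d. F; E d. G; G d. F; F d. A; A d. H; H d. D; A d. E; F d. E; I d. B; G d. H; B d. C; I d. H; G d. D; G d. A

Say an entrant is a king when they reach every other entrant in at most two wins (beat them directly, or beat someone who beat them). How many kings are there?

A reaches everyone (king).
B cannot reach G, I in two steps.
C cannot reach D, G in two steps.
D reaches everyone (king).
E reaches everyone (king).
F reaches everyone (king).
G reaches everyone (king).
H cannot reach A in two steps.
I reaches everyone (king).
Kings: A, D, E, F, G, I — 6.

6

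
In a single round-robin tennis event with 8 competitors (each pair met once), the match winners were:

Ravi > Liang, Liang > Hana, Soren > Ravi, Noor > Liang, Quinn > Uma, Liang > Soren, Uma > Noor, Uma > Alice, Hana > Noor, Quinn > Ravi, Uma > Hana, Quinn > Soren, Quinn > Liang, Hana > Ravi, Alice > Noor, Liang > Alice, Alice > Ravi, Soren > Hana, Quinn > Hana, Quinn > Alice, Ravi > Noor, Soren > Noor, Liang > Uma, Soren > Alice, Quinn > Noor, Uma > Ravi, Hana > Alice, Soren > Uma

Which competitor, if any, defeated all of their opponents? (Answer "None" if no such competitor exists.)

Quinn

Quinn has 7 wins out of 7 opponents — a perfect record.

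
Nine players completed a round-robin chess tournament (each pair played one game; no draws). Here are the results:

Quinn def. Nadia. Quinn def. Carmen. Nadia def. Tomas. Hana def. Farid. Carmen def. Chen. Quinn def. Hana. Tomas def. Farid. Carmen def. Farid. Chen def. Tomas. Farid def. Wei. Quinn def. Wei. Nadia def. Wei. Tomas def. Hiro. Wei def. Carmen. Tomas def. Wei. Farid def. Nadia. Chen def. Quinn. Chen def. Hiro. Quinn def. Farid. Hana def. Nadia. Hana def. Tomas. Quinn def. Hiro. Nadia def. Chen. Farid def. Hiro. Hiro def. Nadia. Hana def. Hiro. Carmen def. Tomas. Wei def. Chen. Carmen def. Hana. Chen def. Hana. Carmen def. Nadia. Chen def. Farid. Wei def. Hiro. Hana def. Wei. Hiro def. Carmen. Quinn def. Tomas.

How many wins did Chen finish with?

5

Chen's results: beat Farid, Tomas, Hiro, Quinn, Hana; lost to Nadia, Wei, Carmen.
That is 5 wins.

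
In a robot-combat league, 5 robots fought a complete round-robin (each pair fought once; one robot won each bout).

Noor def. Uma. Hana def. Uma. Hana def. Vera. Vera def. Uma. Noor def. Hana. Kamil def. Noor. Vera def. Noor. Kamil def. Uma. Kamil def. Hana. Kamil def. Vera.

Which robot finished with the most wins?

Kamil

Win totals: Uma 0, Kamil 4, Noor 2, Hana 2, Vera 2.
Kamil leads with 4 wins (next highest: 2).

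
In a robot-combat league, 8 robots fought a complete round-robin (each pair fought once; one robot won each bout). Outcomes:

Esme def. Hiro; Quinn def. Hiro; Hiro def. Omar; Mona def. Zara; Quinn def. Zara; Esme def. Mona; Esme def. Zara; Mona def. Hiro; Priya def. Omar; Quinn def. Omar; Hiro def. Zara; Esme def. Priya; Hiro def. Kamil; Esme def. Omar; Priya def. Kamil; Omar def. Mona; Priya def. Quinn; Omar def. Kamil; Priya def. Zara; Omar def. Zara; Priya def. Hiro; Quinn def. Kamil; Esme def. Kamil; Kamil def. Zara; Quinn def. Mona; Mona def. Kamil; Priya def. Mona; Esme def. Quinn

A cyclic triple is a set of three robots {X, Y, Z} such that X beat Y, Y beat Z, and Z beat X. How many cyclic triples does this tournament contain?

Win totals: Quinn 5, Priya 6, Hiro 3, Zara 0, Mona 3, Omar 3, Esme 7, Kamil 1.
A robot with w wins dominates both others in C(w,2) triples; summing gives 10 + 15 + 3 + 0 + 3 + 3 + 21 + 0 = 55 transitive triples.
Total triples C(8,3) = 56, so cyclic triples = 56 − 55 = 1.

1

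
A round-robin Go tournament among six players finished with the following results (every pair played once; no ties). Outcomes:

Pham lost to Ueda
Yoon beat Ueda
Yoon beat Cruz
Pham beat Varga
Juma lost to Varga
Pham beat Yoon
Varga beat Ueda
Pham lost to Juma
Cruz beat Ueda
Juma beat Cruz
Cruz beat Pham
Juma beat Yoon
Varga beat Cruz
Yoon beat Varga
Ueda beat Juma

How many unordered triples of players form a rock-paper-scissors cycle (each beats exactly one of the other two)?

8

Win totals: Pham 2, Ueda 2, Varga 3, Cruz 2, Juma 3, Yoon 3.
A player with w wins dominates both others in C(w,2) triples; summing gives 1 + 1 + 3 + 1 + 3 + 3 = 12 transitive triples.
Total triples C(6,3) = 20, so cyclic triples = 20 − 12 = 8.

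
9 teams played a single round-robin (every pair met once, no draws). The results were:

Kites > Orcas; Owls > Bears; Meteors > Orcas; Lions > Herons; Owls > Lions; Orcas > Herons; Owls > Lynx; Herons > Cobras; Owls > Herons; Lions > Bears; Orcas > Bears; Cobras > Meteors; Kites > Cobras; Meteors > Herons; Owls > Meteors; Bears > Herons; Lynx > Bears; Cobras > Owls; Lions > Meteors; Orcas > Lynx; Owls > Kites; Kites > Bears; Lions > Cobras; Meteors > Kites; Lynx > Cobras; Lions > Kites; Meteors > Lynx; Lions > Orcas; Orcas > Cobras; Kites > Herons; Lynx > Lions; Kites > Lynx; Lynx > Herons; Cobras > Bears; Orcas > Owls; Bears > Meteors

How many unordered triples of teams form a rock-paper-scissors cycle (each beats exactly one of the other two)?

Win totals: Lions 6, Cobras 3, Herons 1, Kites 5, Orcas 5, Bears 2, Lynx 4, Owls 6, Meteors 4.
A team with w wins dominates both others in C(w,2) triples; summing gives 15 + 3 + 0 + 10 + 10 + 1 + 6 + 15 + 6 = 66 transitive triples.
Total triples C(9,3) = 84, so cyclic triples = 84 − 66 = 18.

18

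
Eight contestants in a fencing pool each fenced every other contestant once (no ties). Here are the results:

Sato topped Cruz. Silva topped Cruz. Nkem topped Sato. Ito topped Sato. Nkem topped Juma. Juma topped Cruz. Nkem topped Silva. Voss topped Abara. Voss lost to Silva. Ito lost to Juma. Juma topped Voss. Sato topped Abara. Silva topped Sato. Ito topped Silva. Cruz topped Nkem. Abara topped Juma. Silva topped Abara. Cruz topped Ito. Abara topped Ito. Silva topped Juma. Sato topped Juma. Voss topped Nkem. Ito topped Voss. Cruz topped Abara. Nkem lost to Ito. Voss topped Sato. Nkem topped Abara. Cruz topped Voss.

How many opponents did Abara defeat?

2

Abara's results: beat Juma, Ito; lost to Silva, Sato, Nkem, Cruz, Voss.
That is 2 wins.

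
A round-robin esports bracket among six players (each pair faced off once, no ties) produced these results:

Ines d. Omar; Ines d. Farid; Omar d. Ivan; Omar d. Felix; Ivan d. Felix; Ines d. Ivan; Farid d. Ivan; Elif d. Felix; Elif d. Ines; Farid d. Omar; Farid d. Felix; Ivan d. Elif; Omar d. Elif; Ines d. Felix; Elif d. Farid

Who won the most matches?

Win totals: Elif 3, Omar 3, Farid 3, Ivan 2, Felix 0, Ines 4.
Ines leads with 4 wins (next highest: 3).

Ines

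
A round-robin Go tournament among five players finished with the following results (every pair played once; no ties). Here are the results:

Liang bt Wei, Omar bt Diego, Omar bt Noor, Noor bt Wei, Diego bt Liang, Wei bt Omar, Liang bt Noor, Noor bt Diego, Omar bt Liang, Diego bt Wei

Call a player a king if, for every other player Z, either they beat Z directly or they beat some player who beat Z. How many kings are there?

5

Wei reaches everyone (king).
Noor reaches everyone (king).
Diego reaches everyone (king).
Liang reaches everyone (king).
Omar reaches everyone (king).
Kings: Wei, Noor, Diego, Liang, Omar — 5.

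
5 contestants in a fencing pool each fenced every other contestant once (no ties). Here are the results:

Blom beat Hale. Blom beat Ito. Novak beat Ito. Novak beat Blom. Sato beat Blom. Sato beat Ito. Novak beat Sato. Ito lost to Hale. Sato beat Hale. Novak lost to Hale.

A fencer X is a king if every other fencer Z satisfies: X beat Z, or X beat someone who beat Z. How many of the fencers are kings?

Hale reaches everyone (king).
Ito cannot reach Hale, Blom, Novak, Sato in two steps.
Blom cannot reach Sato in two steps.
Novak reaches everyone (king).
Sato reaches everyone (king).
Kings: Hale, Novak, Sato — 3.

3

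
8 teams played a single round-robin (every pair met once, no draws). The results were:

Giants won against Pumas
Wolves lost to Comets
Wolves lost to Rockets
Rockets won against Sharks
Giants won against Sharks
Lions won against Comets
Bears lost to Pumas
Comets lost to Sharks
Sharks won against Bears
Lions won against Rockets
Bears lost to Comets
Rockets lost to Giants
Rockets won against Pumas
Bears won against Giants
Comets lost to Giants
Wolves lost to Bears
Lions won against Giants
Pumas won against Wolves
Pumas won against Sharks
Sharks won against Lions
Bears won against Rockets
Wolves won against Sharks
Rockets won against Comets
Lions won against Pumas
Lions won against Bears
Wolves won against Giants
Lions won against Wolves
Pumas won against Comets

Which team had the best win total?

Lions

Win totals: Wolves 2, Sharks 3, Pumas 4, Rockets 4, Lions 6, Giants 4, Comets 2, Bears 3.
Lions leads with 6 wins (next highest: 4).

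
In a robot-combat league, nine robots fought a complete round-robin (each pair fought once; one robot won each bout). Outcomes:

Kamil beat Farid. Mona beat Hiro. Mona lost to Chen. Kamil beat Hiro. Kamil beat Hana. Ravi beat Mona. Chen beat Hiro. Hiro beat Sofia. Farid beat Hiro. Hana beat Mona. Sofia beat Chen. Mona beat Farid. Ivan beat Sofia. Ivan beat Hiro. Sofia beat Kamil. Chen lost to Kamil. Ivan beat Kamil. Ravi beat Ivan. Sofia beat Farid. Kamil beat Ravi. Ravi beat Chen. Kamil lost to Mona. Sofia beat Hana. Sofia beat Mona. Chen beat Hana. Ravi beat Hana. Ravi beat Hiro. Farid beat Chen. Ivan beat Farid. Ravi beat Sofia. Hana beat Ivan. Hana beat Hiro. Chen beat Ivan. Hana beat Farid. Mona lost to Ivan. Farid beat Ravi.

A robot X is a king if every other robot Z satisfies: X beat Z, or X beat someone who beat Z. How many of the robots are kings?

5

Mona cannot reach Ivan in two steps.
Ivan reaches everyone (king).
Chen cannot reach Ravi in two steps.
Hana reaches everyone (king).
Kamil reaches everyone (king).
Farid cannot reach Kamil in two steps.
Ravi reaches everyone (king).
Sofia reaches everyone (king).
Hiro cannot reach Ivan, Ravi in two steps.
Kings: Ivan, Hana, Kamil, Ravi, Sofia — 5.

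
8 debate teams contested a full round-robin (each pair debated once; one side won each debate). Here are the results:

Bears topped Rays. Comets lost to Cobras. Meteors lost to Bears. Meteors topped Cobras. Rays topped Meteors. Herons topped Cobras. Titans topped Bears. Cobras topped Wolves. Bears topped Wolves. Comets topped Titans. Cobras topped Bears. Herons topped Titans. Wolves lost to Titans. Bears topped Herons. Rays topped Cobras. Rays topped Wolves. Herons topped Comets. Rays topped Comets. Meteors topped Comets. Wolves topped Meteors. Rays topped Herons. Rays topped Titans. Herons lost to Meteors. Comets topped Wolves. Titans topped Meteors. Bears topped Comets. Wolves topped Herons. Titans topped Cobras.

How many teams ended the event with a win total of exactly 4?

Win totals: Bears 5, Titans 4, Comets 2, Herons 3, Rays 6, Meteors 3, Cobras 3, Wolves 2.
Exactly 4: Titans — 1 team.

1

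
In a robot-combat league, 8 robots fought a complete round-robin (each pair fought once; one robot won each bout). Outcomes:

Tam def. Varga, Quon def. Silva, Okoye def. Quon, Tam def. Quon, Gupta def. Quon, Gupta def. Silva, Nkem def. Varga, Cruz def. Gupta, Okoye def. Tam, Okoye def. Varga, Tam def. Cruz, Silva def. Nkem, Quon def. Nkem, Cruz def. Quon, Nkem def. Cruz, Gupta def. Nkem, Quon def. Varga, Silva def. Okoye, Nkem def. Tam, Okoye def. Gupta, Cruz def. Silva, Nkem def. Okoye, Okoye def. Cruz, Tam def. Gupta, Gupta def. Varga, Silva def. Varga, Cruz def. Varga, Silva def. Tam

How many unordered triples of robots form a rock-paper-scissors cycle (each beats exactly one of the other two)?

Win totals: Okoye 5, Nkem 4, Quon 3, Cruz 4, Varga 0, Gupta 4, Tam 4, Silva 4.
A robot with w wins dominates both others in C(w,2) triples; summing gives 10 + 6 + 3 + 6 + 0 + 6 + 6 + 6 = 43 transitive triples.
Total triples C(8,3) = 56, so cyclic triples = 56 − 43 = 13.

13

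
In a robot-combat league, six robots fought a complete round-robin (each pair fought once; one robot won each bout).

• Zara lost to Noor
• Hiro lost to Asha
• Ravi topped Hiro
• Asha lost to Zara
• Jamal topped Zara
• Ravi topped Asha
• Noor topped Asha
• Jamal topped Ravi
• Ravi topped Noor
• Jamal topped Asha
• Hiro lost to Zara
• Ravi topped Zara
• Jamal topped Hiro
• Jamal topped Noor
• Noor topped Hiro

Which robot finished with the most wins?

Win totals: Asha 1, Zara 2, Noor 3, Jamal 5, Hiro 0, Ravi 4.
Jamal leads with 5 wins (next highest: 4).

Jamal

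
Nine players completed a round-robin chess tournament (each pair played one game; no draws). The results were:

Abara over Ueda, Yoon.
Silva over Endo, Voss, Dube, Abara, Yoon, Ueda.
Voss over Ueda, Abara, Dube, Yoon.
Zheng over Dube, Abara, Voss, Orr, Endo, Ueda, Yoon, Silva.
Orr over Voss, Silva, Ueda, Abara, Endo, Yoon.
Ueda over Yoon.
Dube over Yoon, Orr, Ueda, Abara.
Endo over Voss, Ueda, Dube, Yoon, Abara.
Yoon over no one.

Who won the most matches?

Win totals: Silva 6, Abara 2, Ueda 1, Orr 6, Yoon 0, Endo 5, Dube 4, Zheng 8, Voss 4.
Zheng leads with 8 wins (next highest: 6).

Zheng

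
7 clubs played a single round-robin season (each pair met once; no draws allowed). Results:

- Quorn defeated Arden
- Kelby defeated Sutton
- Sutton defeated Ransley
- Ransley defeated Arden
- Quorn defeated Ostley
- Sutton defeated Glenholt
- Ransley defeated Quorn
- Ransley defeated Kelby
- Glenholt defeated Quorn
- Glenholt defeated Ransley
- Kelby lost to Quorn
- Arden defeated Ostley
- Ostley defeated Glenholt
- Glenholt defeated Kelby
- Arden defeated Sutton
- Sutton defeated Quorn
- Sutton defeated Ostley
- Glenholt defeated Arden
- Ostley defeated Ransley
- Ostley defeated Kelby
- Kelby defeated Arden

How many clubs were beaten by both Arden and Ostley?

Arden beat: Sutton, Ostley.
Ostley beat: Kelby, Ransley, Glenholt.
No one was beaten by both.

0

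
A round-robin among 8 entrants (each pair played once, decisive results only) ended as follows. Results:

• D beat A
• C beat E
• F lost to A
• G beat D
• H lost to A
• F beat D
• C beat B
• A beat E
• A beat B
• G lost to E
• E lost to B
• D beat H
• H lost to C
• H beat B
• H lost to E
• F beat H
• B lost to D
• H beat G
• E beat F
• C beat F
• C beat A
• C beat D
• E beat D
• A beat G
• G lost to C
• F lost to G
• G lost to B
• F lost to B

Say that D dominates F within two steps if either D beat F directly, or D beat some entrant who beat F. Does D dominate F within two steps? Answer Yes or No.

Yes

D did not beat F directly.
D beat A, B, H. Of those, A beat F.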